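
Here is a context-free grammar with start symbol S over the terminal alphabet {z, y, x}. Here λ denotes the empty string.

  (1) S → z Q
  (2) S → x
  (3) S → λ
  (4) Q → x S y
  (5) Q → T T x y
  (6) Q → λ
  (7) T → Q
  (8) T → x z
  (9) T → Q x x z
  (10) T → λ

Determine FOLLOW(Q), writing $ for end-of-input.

FIRST(S): from S→z Q we get {z}; from S→x we get {x}; from S→λ we get {λ}. So FIRST(S) = {λ, x, z}.
FIRST(Q): from Q→x S y we get {x}; from Q→T T x y we get {x}; from Q→λ we get {λ}. So FIRST(Q) = {λ, x}.
FIRST(T): from T→Q we get {λ, x}; from T→x z we get {x}; from T→Q x x z we get {x}; from T→λ we get {λ}. So FIRST(T) = {λ, x}.
FOLLOW(S) includes $ since S is the start symbol.
FOLLOW(S): in Q→x S y, S is followed by y with FIRST {y}. Thus FOLLOW(S) = {$, y}.
FOLLOW(T): in Q→T T x y (occurrence 1), T is followed by T x y with FIRST {x}; in Q→T T x y (occurrence 2), T is followed by x y with FIRST {x}. Thus FOLLOW(T) = {x}.
FOLLOW(Q): in S→z Q, the suffix after Q is empty, so FOLLOW(Q) ⊇ FOLLOW(S) = {$, y}; in T→Q, the suffix after Q is empty, so FOLLOW(Q) ⊇ FOLLOW(T) = {x}; in T→Q x x z, Q is followed by x x z with FIRST {x}. Thus FOLLOW(Q) = {$, x, y}.

{$, x, y}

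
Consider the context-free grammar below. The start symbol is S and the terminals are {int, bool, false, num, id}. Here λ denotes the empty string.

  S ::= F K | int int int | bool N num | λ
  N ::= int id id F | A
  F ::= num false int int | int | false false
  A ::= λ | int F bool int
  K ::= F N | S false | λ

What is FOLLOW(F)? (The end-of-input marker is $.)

FIRST(F) = {false, int, num}
FIRST(A) = {λ, int}
FIRST(S) = {λ, bool, false, int, num}  (via F K)
FIRST(N) = {λ, int}  (via A)
FIRST(K) = {λ, bool, false, int, num}  (via F N, S false)
FOLLOW(S) includes $ since S is the start symbol.
FOLLOW(S): in K::=S false, S is followed by false with FIRST {false}. Thus FOLLOW(S) = {$, false}.
FOLLOW(K): in S::=F K, the suffix after K is empty, so FOLLOW(K) ⊇ FOLLOW(S) = {$, false}. Thus FOLLOW(K) = {$, false}.
FOLLOW(N): in S::=bool N num, N is followed by num with FIRST {num}; in K::=F N, the suffix after N is empty, so FOLLOW(N) ⊇ FOLLOW(K) = {$, false}. Thus FOLLOW(N) = {$, false, num}.
FOLLOW(F): in S::=F K, F is followed by K with FIRST {λ, bool, false, int, num}; in S::=F K, the suffix after F is nullable, so FOLLOW(F) ⊇ FOLLOW(S) = {$, false}; in N::=int id id F, the suffix after F is empty, so FOLLOW(F) ⊇ FOLLOW(N) = {$, false, num}; in A::=int F bool int, F is followed by bool int with FIRST {bool}; in K::=F N, F is followed by N with FIRST {λ, int}; in K::=F N, the suffix after F is nullable, so FOLLOW(F) ⊇ FOLLOW(K) = {$, false}. Thus FOLLOW(F) = {$, bool, false, int, num}.
FOLLOW(A): in N::=A, the suffix after A is empty, so FOLLOW(A) ⊇ FOLLOW(N) = {$, false, num}. Thus FOLLOW(A) = {$, false, num}.

{$, bool, false, int, num}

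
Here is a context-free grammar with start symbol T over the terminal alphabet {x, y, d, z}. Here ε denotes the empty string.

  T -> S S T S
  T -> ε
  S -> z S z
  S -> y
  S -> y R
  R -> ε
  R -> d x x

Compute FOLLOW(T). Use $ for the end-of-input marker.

FIRST(S) = {y, z}
FIRST(R) = {ε, d}
FIRST(T) = {ε, y, z}  (via S S T S)
FOLLOW(T) includes $ since T is the start symbol.
FOLLOW(T): in T->S S T S, T is followed by S with FIRST {y, z}. Thus FOLLOW(T) = {$, y, z}.
FOLLOW(S): in T->S S T S (occurrence 1), S is followed by S T S with FIRST {y, z}; in T->S S T S (occurrence 2), S is followed by T S with FIRST {y, z}; in T->S S T S (occurrence 3), the suffix after S is empty, so FOLLOW(S) ⊇ FOLLOW(T) = {$, y, z}; in S->z S z, S is followed by z with FIRST {z}. Thus FOLLOW(S) = {$, y, z}.
FOLLOW(R): in S->y R, the suffix after R is empty, so FOLLOW(R) ⊇ FOLLOW(S) = {$, y, z}. Thus FOLLOW(R) = {$, y, z}.

{$, y, z}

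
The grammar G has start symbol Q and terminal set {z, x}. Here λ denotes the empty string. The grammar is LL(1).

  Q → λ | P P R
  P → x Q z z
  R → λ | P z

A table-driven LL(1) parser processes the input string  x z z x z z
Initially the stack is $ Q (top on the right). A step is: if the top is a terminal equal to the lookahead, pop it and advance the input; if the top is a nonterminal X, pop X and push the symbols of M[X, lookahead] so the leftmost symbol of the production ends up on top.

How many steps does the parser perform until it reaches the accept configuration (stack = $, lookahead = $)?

      Stack          Input          Action
   1  $ Q            x z z x z z $  expand Q → P P R
   2  $ R P P        x z z x z z $  expand P → x Q z z
   3  $ R P z z Q x  x z z x z z $  match x
   4  $ R P z z Q    z z x z z $    expand Q → λ
   5  $ R P z z      z z x z z $    match z
   6  $ R P z        z x z z $      match z
   7  $ R P          x z z $        expand P → x Q z z
   8  $ R z z Q x    x z z $        match x
   9  $ R z z Q      z z $          expand Q → λ
  10  $ R z z        z z $          match z
  11  $ R z          z $            match z
  12  $ R            $              expand R → λ
Accept reached after 12 steps.

12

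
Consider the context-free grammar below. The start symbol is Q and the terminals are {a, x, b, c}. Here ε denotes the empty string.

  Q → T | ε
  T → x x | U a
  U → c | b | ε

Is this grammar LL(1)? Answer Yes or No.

Yes

FIRST(Q) = {ε, a, b, c, x}
FIRST(T) = {a, b, c, x}
FIRST(U) = {ε, b, c}
FOLLOW(Q) = {$}
FOLLOW(T) = {$}
FOLLOW(U) = {a}
Each cell of M receives at most one production.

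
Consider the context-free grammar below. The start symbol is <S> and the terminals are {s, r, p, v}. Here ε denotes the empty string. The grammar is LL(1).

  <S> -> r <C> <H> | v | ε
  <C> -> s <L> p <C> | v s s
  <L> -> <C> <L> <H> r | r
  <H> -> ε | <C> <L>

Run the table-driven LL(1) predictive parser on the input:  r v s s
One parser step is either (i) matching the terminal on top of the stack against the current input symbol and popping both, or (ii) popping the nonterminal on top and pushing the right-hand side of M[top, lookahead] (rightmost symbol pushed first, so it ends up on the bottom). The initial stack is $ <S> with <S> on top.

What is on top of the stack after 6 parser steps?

<H>

     Stack        Input      Action
  1  $ <S>        r v s s $  expand <S> -> r <C> <H>
  2  $ <H> <C> r  r v s s $  match r
  3  $ <H> <C>    v s s $    expand <C> -> v s s
  4  $ <H> s s v  v s s $    match v
  5  $ <H> s s    s s $      match s
  6  $ <H> s      s $        match s
Stack after step 6: $ <H> (top = <H>).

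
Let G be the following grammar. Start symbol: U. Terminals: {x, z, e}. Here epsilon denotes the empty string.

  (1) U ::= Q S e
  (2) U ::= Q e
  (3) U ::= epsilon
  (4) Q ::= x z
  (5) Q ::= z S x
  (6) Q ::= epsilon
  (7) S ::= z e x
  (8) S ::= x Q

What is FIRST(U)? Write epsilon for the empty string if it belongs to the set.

{epsilon, e, x, z}

FIRST(Q) = {epsilon, x, z}
FIRST(S) = {x, z}
FIRST(U) = {epsilon, e, x, z}  (via Q S e, Q e)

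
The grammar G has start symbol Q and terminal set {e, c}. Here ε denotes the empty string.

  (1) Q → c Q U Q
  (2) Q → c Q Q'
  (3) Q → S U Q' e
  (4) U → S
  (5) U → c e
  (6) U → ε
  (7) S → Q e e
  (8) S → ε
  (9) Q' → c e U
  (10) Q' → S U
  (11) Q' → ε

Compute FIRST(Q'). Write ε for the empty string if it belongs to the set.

{ε, c, e}

FIRST(Q): from Q→c Q U Q we get {c}; from Q→c Q Q' we get {c}; from Q→S U Q' e we get {c, e}. So FIRST(Q) = {c, e}.
FIRST(S): from S→Q e e we get {c, e}; from S→ε we get {ε}. So FIRST(S) = {ε, c, e}.
FIRST(U): from U→S we get {ε, c, e}; from U→c e we get {c}; from U→ε we get {ε}. So FIRST(U) = {ε, c, e}.
FIRST(Q'): from Q'→c e U we get {c}; from Q'→S U we get {ε, c, e}; from Q'→ε we get {ε}. So FIRST(Q') = {ε, c, e}.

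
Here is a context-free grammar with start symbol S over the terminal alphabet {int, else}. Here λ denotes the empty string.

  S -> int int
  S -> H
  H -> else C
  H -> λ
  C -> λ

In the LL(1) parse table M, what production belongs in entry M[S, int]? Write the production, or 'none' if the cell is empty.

FIRST(H): from H->else C we get {else}; from H->λ we get {λ}. So FIRST(H) = {λ, else}.
FIRST(C): from C->λ we get {λ}. So FIRST(C) = {λ}.
FIRST(S): from S->int int we get {int}; from S->H we get {λ, else}. So FIRST(S) = {λ, else, int}.
FOLLOW(S) includes $ since S is the start symbol.
FOLLOW(S): S appears on no right-hand side. Thus FOLLOW(S) = {$}.
For S -> int int: FIRST(int int) = {int}, so it goes in M[S, t] for t ∈ {int}.
For S -> H: FIRST(H) = {λ, else}, so it goes in M[S, t] for t ∈ {else}; since λ ∈ FIRST, also for every t ∈ FOLLOW(S) = {$}.

S -> int int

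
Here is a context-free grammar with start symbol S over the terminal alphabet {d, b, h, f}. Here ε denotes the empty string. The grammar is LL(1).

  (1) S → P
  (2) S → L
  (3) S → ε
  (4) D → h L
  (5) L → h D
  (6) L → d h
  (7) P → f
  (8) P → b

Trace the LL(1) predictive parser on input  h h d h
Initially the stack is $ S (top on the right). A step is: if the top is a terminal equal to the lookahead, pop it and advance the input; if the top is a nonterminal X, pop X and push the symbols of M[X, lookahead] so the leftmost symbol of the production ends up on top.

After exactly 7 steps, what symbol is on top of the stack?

h

     Stack  Input      Action
  1  $ S    h h d h $  expand S → L
  2  $ L    h h d h $  expand L → h D
  3  $ D h  h h d h $  match h
  4  $ D    h d h $    expand D → h L
  5  $ L h  h d h $    match h
  6  $ L    d h $      expand L → d h
  7  $ h d  d h $      match d
Stack after step 7: $ h (top = h).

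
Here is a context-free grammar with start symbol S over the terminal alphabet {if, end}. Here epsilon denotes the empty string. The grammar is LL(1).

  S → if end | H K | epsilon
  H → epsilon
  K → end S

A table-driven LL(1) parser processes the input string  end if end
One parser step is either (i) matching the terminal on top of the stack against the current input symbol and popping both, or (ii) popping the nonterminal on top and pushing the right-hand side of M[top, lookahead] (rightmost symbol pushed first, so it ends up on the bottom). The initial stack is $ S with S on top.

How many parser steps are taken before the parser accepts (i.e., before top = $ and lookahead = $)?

7

step 1: stack=$ S  input=end if end $  — expand S → H K
step 2: stack=$ K H  input=end if end $  — expand H → epsilon
step 3: stack=$ K  input=end if end $  — expand K → end S
step 4: stack=$ S end  input=end if end $  — match end
step 5: stack=$ S  input=if end $  — expand S → if end
step 6: stack=$ end if  input=if end $  — match if
step 7: stack=$ end  input=end $  — match end
Accept reached after 7 steps.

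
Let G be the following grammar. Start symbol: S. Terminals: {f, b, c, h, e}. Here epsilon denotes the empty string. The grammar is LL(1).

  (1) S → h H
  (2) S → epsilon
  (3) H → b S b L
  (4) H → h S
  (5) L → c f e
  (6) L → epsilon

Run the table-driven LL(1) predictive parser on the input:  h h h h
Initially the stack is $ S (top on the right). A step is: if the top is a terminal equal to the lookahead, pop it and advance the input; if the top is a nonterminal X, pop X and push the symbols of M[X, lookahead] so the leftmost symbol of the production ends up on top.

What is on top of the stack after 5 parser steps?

step 1: stack=$ S  input=h h h h $  — expand S → h H
step 2: stack=$ H h  input=h h h h $  — match h
step 3: stack=$ H  input=h h h $  — expand H → h S
step 4: stack=$ S h  input=h h h $  — match h
step 5: stack=$ S  input=h h $  — expand S → h H
Stack after step 5: $ H h (top = h).

h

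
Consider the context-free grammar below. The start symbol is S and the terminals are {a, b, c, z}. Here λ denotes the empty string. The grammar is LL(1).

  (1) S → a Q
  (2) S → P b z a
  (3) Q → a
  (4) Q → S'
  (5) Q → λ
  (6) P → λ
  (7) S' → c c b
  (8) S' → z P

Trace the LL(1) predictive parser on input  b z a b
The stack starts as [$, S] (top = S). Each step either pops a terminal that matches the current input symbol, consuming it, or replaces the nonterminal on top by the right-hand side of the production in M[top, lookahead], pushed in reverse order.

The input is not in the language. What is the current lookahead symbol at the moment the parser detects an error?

step 1: stack=$ S  input=b z a b $  — expand S → P b z a
step 2: stack=$ a z b P  input=b z a b $  — expand P → λ
step 3: stack=$ a z b  input=b z a b $  — match b
step 4: stack=$ a z  input=z a b $  — match z
step 5: stack=$ a  input=a b $  — match a
step 6: stack=$  input=b $  — error: stack empty but input remains

b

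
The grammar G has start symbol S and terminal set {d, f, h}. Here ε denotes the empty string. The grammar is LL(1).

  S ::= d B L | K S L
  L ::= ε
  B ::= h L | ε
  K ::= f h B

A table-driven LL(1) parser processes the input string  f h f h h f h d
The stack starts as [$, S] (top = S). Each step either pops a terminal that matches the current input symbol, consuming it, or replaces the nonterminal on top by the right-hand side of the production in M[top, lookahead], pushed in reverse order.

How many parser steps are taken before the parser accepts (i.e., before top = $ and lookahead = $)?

24

step 1: stack=$ S  input=f h f h h f h d $  — expand S ::= K S L
step 2: stack=$ L S K  input=f h f h h f h d $  — expand K ::= f h B
step 3: stack=$ L S B h f  input=f h f h h f h d $  — match f
step 4: stack=$ L S B h  input=h f h h f h d $  — match h
step 5: stack=$ L S B  input=f h h f h d $  — expand B ::= ε
step 6: stack=$ L S  input=f h h f h d $  — expand S ::= K S L
step 7: stack=$ L L S K  input=f h h f h d $  — expand K ::= f h B
step 8: stack=$ L L S B h f  input=f h h f h d $  — match f
step 9: stack=$ L L S B h  input=h h f h d $  — match h
step 10: stack=$ L L S B  input=h f h d $  — expand B ::= h L
step 11: stack=$ L L S L h  input=h f h d $  — match h
step 12: stack=$ L L S L  input=f h d $  — expand L ::= ε
step 13: stack=$ L L S  input=f h d $  — expand S ::= K S L
step 14: stack=$ L L L S K  input=f h d $  — expand K ::= f h B
step 15: stack=$ L L L S B h f  input=f h d $  — match f
step 16: stack=$ L L L S B h  input=h d $  — match h
step 17: stack=$ L L L S B  input=d $  — expand B ::= ε
step 18: stack=$ L L L S  input=d $  — expand S ::= d B L
step 19: stack=$ L L L L B d  input=d $  — match d
step 20: stack=$ L L L L B  input=$  — expand B ::= ε
step 21: stack=$ L L L L  input=$  — expand L ::= ε
step 22: stack=$ L L L  input=$  — expand L ::= ε
step 23: stack=$ L L  input=$  — expand L ::= ε
step 24: stack=$ L  input=$  — expand L ::= ε
Accept reached after 24 steps.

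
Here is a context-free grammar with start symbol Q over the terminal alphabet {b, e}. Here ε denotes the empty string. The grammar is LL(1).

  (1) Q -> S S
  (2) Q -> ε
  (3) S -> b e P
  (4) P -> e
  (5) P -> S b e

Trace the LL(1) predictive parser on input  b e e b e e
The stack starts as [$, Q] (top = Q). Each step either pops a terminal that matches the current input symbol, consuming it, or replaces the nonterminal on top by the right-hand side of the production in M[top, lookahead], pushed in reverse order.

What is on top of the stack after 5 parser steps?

e

     Stack      Input          Action
  1  $ Q        b e e b e e $  expand Q -> S S
  2  $ S S      b e e b e e $  expand S -> b e P
  3  $ S P e b  b e e b e e $  match b
  4  $ S P e    e e b e e $    match e
  5  $ S P      e b e e $      expand P -> e
Stack after step 5: $ S e (top = e).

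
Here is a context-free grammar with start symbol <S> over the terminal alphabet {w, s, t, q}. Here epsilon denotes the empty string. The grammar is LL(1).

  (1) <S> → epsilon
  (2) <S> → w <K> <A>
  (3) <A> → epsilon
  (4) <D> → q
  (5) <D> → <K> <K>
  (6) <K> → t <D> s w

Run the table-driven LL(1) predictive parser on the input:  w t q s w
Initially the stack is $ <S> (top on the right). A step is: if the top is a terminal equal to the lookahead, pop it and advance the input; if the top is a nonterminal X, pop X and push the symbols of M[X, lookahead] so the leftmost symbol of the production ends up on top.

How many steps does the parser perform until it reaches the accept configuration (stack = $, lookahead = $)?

9

     Stack            Input        Action
  1  $ <S>            w t q s w $  expand <S> → w <K> <A>
  2  $ <A> <K> w      w t q s w $  match w
  3  $ <A> <K>        t q s w $    expand <K> → t <D> s w
  4  $ <A> w s <D> t  t q s w $    match t
  5  $ <A> w s <D>    q s w $      expand <D> → q
  6  $ <A> w s q      q s w $      match q
  7  $ <A> w s        s w $        match s
  8  $ <A> w          w $          match w
  9  $ <A>            $            expand <A> → epsilon
Accept reached after 9 steps.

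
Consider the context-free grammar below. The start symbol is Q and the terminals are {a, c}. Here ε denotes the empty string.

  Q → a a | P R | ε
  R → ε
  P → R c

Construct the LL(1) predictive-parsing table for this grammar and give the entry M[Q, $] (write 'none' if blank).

FIRST(R): from R→ε we get {ε}. So FIRST(R) = {ε}.
FIRST(P): from P→R c we get {c}. So FIRST(P) = {c}.
FIRST(Q): from Q→a a we get {a}; from Q→P R we get {c}; from Q→ε we get {ε}. So FIRST(Q) = {ε, a, c}.
FOLLOW(Q) includes $ since Q is the start symbol.
FOLLOW(Q): Q appears on no right-hand side. Thus FOLLOW(Q) = {$}.
For Q → a a: FIRST(a a) = {a}, so it goes in M[Q, t] for t ∈ {a}.
For Q → P R: FIRST(P R) = {c}, so it goes in M[Q, t] for t ∈ {c}.
For Q → ε: FIRST(ε) = {ε}, so it goes in M[Q, t] for t ∈ {}; since ε ∈ FIRST, also for every t ∈ FOLLOW(Q) = {$}.

Q → ε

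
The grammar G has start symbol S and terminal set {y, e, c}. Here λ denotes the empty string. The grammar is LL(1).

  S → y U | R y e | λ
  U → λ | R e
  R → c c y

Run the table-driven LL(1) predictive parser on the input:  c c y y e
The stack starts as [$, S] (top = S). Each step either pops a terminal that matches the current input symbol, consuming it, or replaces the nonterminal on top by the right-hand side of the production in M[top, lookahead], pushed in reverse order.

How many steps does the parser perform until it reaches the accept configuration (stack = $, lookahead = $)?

7

step 1: stack=$ S  input=c c y y e $  — expand S → R y e
step 2: stack=$ e y R  input=c c y y e $  — expand R → c c y
step 3: stack=$ e y y c c  input=c c y y e $  — match c
step 4: stack=$ e y y c  input=c y y e $  — match c
step 5: stack=$ e y y  input=y y e $  — match y
step 6: stack=$ e y  input=y e $  — match y
step 7: stack=$ e  input=e $  — match e
Accept reached after 7 steps.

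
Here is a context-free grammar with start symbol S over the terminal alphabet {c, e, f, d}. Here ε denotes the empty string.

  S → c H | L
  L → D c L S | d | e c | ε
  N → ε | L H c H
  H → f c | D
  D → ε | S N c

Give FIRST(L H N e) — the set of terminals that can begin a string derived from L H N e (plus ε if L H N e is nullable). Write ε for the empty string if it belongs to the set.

{c, d, e, f}

FIRST(S) = {ε, c, d, e, f}  (via L)
FIRST(L) = {ε, c, d, e, f}  (via D c L S)
FIRST(N) = {ε, c, d, e, f}  (via L H c H)
FIRST(D) = {ε, c, d, e, f}  (via S N c)
FIRST(H) = {ε, c, d, e, f}  (via D)
FIRST(L H N e): take FIRST of each symbol in turn, carrying on past any symbol whose FIRST contains ε; result {c, d, e, f}.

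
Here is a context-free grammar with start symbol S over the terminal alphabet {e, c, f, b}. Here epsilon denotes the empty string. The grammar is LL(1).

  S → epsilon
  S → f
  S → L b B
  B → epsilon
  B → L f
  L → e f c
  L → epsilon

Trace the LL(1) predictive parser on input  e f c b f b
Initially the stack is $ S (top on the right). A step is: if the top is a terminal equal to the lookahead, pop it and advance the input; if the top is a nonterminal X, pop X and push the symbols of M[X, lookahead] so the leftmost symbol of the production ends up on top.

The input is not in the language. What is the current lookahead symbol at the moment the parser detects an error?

b

      Stack        Input          Action
   1  $ S          e f c b f b $  expand S → L b B
   2  $ B b L      e f c b f b $  expand L → e f c
   3  $ B b c f e  e f c b f b $  match e
   4  $ B b c f    f c b f b $    match f
   5  $ B b c      c b f b $      match c
   6  $ B b        b f b $        match b
   7  $ B          f b $          expand B → L f
   8  $ f L        f b $          expand L → epsilon
   9  $ f          f b $          match f
  10  $            b $            error: stack empty but input remains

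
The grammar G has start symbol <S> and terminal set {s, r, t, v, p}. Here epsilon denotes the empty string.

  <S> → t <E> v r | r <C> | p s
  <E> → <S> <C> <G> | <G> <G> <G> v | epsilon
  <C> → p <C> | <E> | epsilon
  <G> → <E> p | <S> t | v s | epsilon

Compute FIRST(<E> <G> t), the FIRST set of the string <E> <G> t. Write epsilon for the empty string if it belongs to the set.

{p, r, t, v}

FIRST(<S>): from <S>→t <E> v r we get {t}; from <S>→r <C> we get {r}; from <S>→p s we get {p}. So FIRST(<S>) = {p, r, t}.
FIRST(<E>): from <E>→<S> <C> <G> we get {p, r, t}; from <E>→<G> <G> <G> v we get {p, r, t, v}; from <E>→epsilon we get {epsilon}. So FIRST(<E>) = {epsilon, p, r, t, v}.
FIRST(<C>): from <C>→p <C> we get {p}; from <C>→<E> we get {epsilon, p, r, t, v}; from <C>→epsilon we get {epsilon}. So FIRST(<C>) = {epsilon, p, r, t, v}.
FIRST(<G>): from <G>→<E> p we get {p, r, t, v}; from <G>→<S> t we get {p, r, t}; from <G>→v s we get {v}; from <G>→epsilon we get {epsilon}. So FIRST(<G>) = {epsilon, p, r, t, v}.
FIRST(<E> <G> t): take FIRST of each symbol in turn, carrying on past any symbol whose FIRST contains epsilon; result {p, r, t, v}.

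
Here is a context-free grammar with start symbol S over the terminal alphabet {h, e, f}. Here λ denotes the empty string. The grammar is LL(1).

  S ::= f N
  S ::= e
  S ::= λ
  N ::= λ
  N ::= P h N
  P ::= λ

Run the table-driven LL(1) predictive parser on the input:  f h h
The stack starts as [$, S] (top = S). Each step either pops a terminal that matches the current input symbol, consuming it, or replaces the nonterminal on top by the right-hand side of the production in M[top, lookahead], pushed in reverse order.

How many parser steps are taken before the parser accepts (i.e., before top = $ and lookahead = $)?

9

step 1: stack=$ S  input=f h h $  — expand S ::= f N
step 2: stack=$ N f  input=f h h $  — match f
step 3: stack=$ N  input=h h $  — expand N ::= P h N
step 4: stack=$ N h P  input=h h $  — expand P ::= λ
step 5: stack=$ N h  input=h h $  — match h
step 6: stack=$ N  input=h $  — expand N ::= P h N
step 7: stack=$ N h P  input=h $  — expand P ::= λ
step 8: stack=$ N h  input=h $  — match h
step 9: stack=$ N  input=$  — expand N ::= λ
Accept reached after 9 steps.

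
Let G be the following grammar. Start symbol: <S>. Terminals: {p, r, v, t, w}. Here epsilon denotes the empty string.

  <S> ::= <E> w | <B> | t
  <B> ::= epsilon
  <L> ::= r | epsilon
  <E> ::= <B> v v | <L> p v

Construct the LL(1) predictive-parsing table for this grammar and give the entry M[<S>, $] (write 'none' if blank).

FIRST(<B>): from <B>::=epsilon we get {epsilon}. So FIRST(<B>) = {epsilon}.
FIRST(<L>): from <L>::=r we get {r}; from <L>::=epsilon we get {epsilon}. So FIRST(<L>) = {epsilon, r}.
FIRST(<E>): from <E>::=<B> v v we get {v}; from <E>::=<L> p v we get {p, r}. So FIRST(<E>) = {p, r, v}.
FIRST(<S>): from <S>::=<E> w we get {p, r, v}; from <S>::=<B> we get {epsilon}; from <S>::=t we get {t}. So FIRST(<S>) = {epsilon, p, r, t, v}.
FOLLOW(<S>) includes $ since <S> is the start symbol.
FOLLOW(<S>): <S> appears on no right-hand side. Thus FOLLOW(<S>) = {$}.
For <S> ::= <E> w: FIRST(<E> w) = {p, r, v}, so it goes in M[<S>, t] for t ∈ {p, r, v}.
For <S> ::= <B>: FIRST(<B>) = {epsilon}, so it goes in M[<S>, t] for t ∈ {}; since epsilon ∈ FIRST, also for every t ∈ FOLLOW(<S>) = {$}.
For <S> ::= t: FIRST(t) = {t}, so it goes in M[<S>, t] for t ∈ {t}.

<S> ::= <B>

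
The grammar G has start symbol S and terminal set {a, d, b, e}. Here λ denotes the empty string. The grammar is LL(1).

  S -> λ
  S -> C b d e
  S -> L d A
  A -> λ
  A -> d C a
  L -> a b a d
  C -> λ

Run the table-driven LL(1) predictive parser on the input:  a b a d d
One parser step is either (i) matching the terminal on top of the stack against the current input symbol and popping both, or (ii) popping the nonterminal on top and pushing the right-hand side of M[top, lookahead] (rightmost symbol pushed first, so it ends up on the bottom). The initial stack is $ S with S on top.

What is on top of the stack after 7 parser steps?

A

step 1: stack=$ S  input=a b a d d $  — expand S -> L d A
step 2: stack=$ A d L  input=a b a d d $  — expand L -> a b a d
step 3: stack=$ A d d a b a  input=a b a d d $  — match a
step 4: stack=$ A d d a b  input=b a d d $  — match b
step 5: stack=$ A d d a  input=a d d $  — match a
step 6: stack=$ A d d  input=d d $  — match d
step 7: stack=$ A d  input=d $  — match d
Stack after step 7: $ A (top = A).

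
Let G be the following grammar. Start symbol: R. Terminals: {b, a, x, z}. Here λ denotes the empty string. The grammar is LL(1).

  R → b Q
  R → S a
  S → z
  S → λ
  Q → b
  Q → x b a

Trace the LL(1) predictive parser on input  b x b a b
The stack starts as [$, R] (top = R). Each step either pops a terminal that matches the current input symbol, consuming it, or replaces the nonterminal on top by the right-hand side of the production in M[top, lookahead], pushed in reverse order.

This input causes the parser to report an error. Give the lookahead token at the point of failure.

b

step 1: stack=$ R  input=b x b a b $  — expand R → b Q
step 2: stack=$ Q b  input=b x b a b $  — match b
step 3: stack=$ Q  input=x b a b $  — expand Q → x b a
step 4: stack=$ a b x  input=x b a b $  — match x
step 5: stack=$ a b  input=b a b $  — match b
step 6: stack=$ a  input=a b $  — match a
step 7: stack=$  input=b $  — error: stack empty but input remains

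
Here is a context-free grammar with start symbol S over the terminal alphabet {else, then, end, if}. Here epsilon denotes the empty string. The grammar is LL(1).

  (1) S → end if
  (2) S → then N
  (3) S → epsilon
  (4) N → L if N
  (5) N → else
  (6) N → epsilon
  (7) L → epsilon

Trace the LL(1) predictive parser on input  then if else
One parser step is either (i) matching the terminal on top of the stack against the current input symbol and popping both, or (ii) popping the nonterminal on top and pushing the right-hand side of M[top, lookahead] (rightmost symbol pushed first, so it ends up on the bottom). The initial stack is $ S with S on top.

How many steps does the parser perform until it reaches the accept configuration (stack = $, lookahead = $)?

     Stack     Input           Action
  1  $ S       then if else $  expand S → then N
  2  $ N then  then if else $  match then
  3  $ N       if else $       expand N → L if N
  4  $ N if L  if else $       expand L → epsilon
  5  $ N if    if else $       match if
  6  $ N       else $          expand N → else
  7  $ else    else $          match else
Accept reached after 7 steps.

7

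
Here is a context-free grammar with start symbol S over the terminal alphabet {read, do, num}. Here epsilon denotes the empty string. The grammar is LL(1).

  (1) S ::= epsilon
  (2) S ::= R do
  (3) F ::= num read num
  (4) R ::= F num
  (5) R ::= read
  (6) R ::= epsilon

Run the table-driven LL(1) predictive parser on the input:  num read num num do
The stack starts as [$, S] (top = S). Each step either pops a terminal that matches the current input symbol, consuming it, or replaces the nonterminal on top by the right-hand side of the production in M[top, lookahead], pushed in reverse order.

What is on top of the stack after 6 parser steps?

step 1: stack=$ S  input=num read num num do $  — expand S ::= R do
step 2: stack=$ do R  input=num read num num do $  — expand R ::= F num
step 3: stack=$ do num F  input=num read num num do $  — expand F ::= num read num
step 4: stack=$ do num num read num  input=num read num num do $  — match num
step 5: stack=$ do num num read  input=read num num do $  — match read
step 6: stack=$ do num num  input=num num do $  — match num
Stack after step 6: $ do num (top = num).

num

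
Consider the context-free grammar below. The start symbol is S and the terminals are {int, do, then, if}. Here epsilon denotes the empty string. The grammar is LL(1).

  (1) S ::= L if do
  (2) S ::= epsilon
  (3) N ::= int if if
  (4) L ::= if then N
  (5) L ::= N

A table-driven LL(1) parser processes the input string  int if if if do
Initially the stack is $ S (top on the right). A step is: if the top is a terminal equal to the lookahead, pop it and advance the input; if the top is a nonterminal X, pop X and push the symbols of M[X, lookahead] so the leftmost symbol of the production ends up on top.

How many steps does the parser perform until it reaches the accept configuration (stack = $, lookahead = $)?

8

step 1: stack=$ S  input=int if if if do $  — expand S ::= L if do
step 2: stack=$ do if L  input=int if if if do $  — expand L ::= N
step 3: stack=$ do if N  input=int if if if do $  — expand N ::= int if if
step 4: stack=$ do if if if int  input=int if if if do $  — match int
step 5: stack=$ do if if if  input=if if if do $  — match if
step 6: stack=$ do if if  input=if if do $  — match if
step 7: stack=$ do if  input=if do $  — match if
step 8: stack=$ do  input=do $  — match do
Accept reached after 8 steps.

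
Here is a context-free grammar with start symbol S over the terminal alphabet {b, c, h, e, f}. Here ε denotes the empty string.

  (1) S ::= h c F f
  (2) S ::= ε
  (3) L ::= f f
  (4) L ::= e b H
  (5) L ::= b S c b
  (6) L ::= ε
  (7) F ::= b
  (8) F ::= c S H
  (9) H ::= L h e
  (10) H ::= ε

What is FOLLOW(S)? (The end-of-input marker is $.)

FIRST(S) = {ε, h}
FIRST(L) = {ε, b, e, f}
FIRST(F) = {b, c}
FIRST(H) = {ε, b, e, f, h}  (via L h e)
FOLLOW(S) includes $ since S is the start symbol.
FOLLOW(L): in H::=L h e, L is followed by h e with FIRST {h}. Thus FOLLOW(L) = {h}.
FOLLOW(F): in S::=h c F f, F is followed by f with FIRST {f}. Thus FOLLOW(F) = {f}.
FOLLOW(S): in L::=b S c b, S is followed by c b with FIRST {c}; in F::=c S H, S is followed by H with FIRST {ε, b, e, f, h}; in F::=c S H, the suffix after S is nullable, so FOLLOW(S) ⊇ FOLLOW(F) = {f}. Thus FOLLOW(S) = {$, b, c, e, f, h}.
FOLLOW(H): in L::=e b H, the suffix after H is empty, so FOLLOW(H) ⊇ FOLLOW(L) = {h}; in F::=c S H, the suffix after H is empty, so FOLLOW(H) ⊇ FOLLOW(F) = {f}. Thus FOLLOW(H) = {f, h}.

{$, b, c, e, f, h}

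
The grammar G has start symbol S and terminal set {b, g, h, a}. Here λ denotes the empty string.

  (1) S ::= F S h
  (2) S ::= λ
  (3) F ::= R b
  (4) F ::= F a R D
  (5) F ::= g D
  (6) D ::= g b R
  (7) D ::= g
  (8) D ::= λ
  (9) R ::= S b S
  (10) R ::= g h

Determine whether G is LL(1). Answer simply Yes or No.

No

FIRST(S) = {λ, b, g}
FIRST(F) = {b, g}
FIRST(D) = {λ, g}
FIRST(R) = {b, g}
FOLLOW(S) = {$, a, b, g, h}
FOLLOW(F) = {a, b, g, h}
FOLLOW(D) = {a, b, g, h}
FOLLOW(R) = {a, b, g, h}
Cell M[D, g] receives both D ::= g b R and D ::= g and D ::= λ — the grammar is not LL(1).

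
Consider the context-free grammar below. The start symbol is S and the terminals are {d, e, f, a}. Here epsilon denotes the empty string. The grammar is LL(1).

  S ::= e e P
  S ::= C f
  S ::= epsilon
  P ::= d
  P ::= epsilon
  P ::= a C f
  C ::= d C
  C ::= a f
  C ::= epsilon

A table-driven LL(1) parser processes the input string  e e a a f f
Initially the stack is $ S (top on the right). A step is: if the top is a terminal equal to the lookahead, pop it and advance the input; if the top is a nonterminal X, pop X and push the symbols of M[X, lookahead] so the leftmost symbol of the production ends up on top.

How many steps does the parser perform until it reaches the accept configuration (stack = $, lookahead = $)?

9

step 1: stack=$ S  input=e e a a f f $  — expand S ::= e e P
step 2: stack=$ P e e  input=e e a a f f $  — match e
step 3: stack=$ P e  input=e a a f f $  — match e
step 4: stack=$ P  input=a a f f $  — expand P ::= a C f
step 5: stack=$ f C a  input=a a f f $  — match a
step 6: stack=$ f C  input=a f f $  — expand C ::= a f
step 7: stack=$ f f a  input=a f f $  — match a
step 8: stack=$ f f  input=f f $  — match f
step 9: stack=$ f  input=f $  — match f
Accept reached after 9 steps.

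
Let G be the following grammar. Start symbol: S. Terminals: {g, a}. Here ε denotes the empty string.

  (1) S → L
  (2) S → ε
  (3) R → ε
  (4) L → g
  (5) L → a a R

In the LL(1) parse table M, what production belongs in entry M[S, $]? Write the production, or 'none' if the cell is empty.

FIRST(R) = {ε}
FIRST(L) = {a, g}
FIRST(S) = {ε, a, g}  (via L)
FOLLOW(S) includes $ since S is the start symbol.
FOLLOW(S): S appears on no right-hand side. Thus FOLLOW(S) = {$}.
For S → L: FIRST(L) = {a, g}, so it goes in M[S, t] for t ∈ {a, g}.
For S → ε: FIRST(ε) = {ε}, so it goes in M[S, t] for t ∈ {}; since ε ∈ FIRST, also for every t ∈ FOLLOW(S) = {$}.

S → ε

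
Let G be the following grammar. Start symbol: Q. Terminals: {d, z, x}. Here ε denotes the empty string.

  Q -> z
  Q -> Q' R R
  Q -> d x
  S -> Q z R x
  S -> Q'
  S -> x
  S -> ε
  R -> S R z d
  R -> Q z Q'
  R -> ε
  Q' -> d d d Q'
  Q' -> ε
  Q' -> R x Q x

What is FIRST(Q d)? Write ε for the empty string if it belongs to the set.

FIRST(Q): from Q->z we get {z}; from Q->Q' R R we get {ε, d, x, z}; from Q->d x we get {d}. So FIRST(Q) = {ε, d, x, z}.
FIRST(S): from S->Q z R x we get {d, x, z}; from S->Q' we get {ε, d, x, z}; from S->x we get {x}; from S->ε we get {ε}. So FIRST(S) = {ε, d, x, z}.
FIRST(R): from R->S R z d we get {d, x, z}; from R->Q z Q' we get {d, x, z}; from R->ε we get {ε}. So FIRST(R) = {ε, d, x, z}.
FIRST(Q'): from Q'->d d d Q' we get {d}; from Q'->ε we get {ε}; from Q'->R x Q x we get {d, x, z}. So FIRST(Q') = {ε, d, x, z}.
FIRST(Q d): take FIRST of each symbol in turn, carrying on past any symbol whose FIRST contains ε; result {d, x, z}.

{d, x, z}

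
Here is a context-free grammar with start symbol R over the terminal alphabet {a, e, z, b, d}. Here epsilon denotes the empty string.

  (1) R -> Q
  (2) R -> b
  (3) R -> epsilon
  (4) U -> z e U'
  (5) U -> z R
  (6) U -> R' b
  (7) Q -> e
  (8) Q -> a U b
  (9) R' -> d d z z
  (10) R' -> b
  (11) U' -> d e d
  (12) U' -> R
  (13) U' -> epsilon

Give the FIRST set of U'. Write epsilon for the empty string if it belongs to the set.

{epsilon, a, b, d, e}

FIRST(Q): from Q->e we get {e}; from Q->a U b we get {a}. So FIRST(Q) = {a, e}.
FIRST(R'): from R'->d d z z we get {d}; from R'->b we get {b}. So FIRST(R') = {b, d}.
FIRST(R): from R->Q we get {a, e}; from R->b we get {b}; from R->epsilon we get {epsilon}. So FIRST(R) = {epsilon, a, b, e}.
FIRST(U): from U->z e U' we get {z}; from U->z R we get {z}; from U->R' b we get {b, d}. So FIRST(U) = {b, d, z}.
FIRST(U'): from U'->d e d we get {d}; from U'->R we get {epsilon, a, b, e}; from U'->epsilon we get {epsilon}. So FIRST(U') = {epsilon, a, b, d, e}.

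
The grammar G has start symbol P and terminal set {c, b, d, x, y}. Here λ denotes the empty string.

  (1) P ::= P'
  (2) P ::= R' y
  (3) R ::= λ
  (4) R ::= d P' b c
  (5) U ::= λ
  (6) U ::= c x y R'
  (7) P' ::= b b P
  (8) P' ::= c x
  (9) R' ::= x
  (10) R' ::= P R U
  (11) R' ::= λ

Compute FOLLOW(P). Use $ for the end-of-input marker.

FIRST(R) = {λ, d}
FIRST(U) = {λ, c}
FIRST(P') = {b, c}
FIRST(P) = {b, c, x, y}  (via P', R' y)
FIRST(R') = {λ, b, c, x, y}  (via P R U)
FOLLOW(P) includes $ since P is the start symbol.
FOLLOW(P): in P'::=b b P, the suffix after P is empty, so FOLLOW(P) ⊇ FOLLOW(P') = {$, b, c, d, y}; in R'::=P R U, P is followed by R U with FIRST {λ, c, d}; in R'::=P R U, the suffix after P is nullable, so FOLLOW(P) ⊇ FOLLOW(R') = {y}. Thus FOLLOW(P) = {$, b, c, d, y}.
FOLLOW(P'): in P::=P', the suffix after P' is empty, so FOLLOW(P') ⊇ FOLLOW(P) = {$, b, c, d, y}; in R::=d P' b c, P' is followed by b c with FIRST {b}. Thus FOLLOW(P') = {$, b, c, d, y}.
FOLLOW(R): in R'::=P R U, R is followed by U with FIRST {λ, c}; in R'::=P R U, the suffix after R is nullable, so FOLLOW(R) ⊇ FOLLOW(R') = {y}. Thus FOLLOW(R) = {c, y}.
FOLLOW(U): in R'::=P R U, the suffix after U is empty, so FOLLOW(U) ⊇ FOLLOW(R') = {y}. Thus FOLLOW(U) = {y}.
FOLLOW(R'): in P::=R' y, R' is followed by y with FIRST {y}; in U::=c x y R', the suffix after R' is empty, so FOLLOW(R') ⊇ FOLLOW(U) = {y}. Thus FOLLOW(R') = {y}.

{$, b, c, d, y}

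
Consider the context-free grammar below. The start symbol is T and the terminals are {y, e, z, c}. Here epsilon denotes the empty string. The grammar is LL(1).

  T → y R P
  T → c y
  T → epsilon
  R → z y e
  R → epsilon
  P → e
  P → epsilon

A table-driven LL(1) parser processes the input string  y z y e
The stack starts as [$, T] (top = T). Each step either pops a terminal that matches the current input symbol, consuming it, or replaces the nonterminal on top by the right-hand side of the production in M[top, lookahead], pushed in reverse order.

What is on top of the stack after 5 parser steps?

e

     Stack      Input      Action
  1  $ T        y z y e $  expand T → y R P
  2  $ P R y    y z y e $  match y
  3  $ P R      z y e $    expand R → z y e
  4  $ P e y z  z y e $    match z
  5  $ P e y    y e $      match y
Stack after step 5: $ P e (top = e).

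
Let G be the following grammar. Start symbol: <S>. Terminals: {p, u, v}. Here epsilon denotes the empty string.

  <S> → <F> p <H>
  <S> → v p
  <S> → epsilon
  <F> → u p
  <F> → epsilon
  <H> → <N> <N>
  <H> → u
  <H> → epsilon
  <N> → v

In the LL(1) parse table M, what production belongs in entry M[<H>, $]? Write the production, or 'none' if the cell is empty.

<H> → epsilon

FIRST(<F>) = {epsilon, u}
FIRST(<N>) = {v}
FIRST(<S>) = {epsilon, p, u, v}  (via <F> p <H>)
FIRST(<H>) = {epsilon, u, v}  (via <N> <N>)
FOLLOW(<S>) includes $ since <S> is the start symbol.
FOLLOW(<S>): <S> appears on no right-hand side. Thus FOLLOW(<S>) = {$}.
FOLLOW(<H>): in <S>→<F> p <H>, the suffix after <H> is empty, so FOLLOW(<H>) ⊇ FOLLOW(<S>) = {$}. Thus FOLLOW(<H>) = {$}.
For <H> → <N> <N>: FIRST(<N> <N>) = {v}, so it goes in M[<H>, t] for t ∈ {v}.
For <H> → u: FIRST(u) = {u}, so it goes in M[<H>, t] for t ∈ {u}.
For <H> → epsilon: FIRST(epsilon) = {epsilon}, so it goes in M[<H>, t] for t ∈ {}; since epsilon ∈ FIRST, also for every t ∈ FOLLOW(<H>) = {$}.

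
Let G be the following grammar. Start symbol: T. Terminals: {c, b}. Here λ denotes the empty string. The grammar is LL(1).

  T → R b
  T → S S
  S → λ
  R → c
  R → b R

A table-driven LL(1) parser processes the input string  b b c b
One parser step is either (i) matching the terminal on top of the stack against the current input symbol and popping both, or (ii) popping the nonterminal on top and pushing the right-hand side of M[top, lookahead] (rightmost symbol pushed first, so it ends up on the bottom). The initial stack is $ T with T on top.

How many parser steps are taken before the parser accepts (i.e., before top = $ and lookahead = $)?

step 1: stack=$ T  input=b b c b $  — expand T → R b
step 2: stack=$ b R  input=b b c b $  — expand R → b R
step 3: stack=$ b R b  input=b b c b $  — match b
step 4: stack=$ b R  input=b c b $  — expand R → b R
step 5: stack=$ b R b  input=b c b $  — match b
step 6: stack=$ b R  input=c b $  — expand R → c
step 7: stack=$ b c  input=c b $  — match c
step 8: stack=$ b  input=b $  — match b
Accept reached after 8 steps.

8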